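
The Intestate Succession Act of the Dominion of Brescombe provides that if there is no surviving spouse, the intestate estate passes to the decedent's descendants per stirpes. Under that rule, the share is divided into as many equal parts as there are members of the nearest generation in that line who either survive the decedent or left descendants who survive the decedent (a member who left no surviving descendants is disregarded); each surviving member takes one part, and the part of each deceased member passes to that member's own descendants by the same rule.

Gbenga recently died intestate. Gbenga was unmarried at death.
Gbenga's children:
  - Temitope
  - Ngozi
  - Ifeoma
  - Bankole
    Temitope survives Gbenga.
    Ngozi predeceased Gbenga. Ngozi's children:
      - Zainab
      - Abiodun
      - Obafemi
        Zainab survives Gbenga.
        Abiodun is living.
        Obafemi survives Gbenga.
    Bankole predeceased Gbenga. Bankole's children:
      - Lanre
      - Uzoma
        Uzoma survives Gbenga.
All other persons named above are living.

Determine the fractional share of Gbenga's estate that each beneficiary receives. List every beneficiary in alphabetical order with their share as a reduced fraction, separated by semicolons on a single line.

Abiodun 1/12; Ifeoma 1/4; Lanre 1/8; Obafemi 1/12; Temitope 1/4; Uzoma 1/8; Zainab 1/12

There is no surviving spouse, so the entire estate passes to Gbenga's descendants per stirpes.
The estate is divided into 4 equal shares of 1/4 among Temitope, Ngozi, Ifeoma, Bankole.
Temitope is living and takes 1/4.
Ngozi predeceased; the 1/4 allotted to Ngozi's branch passes to Ngozi's issue by representation.
The 1/4 is divided into 3 equal shares of 1/12 among Zainab, Abiodun, Obafemi.
Zainab is living and takes 1/12.
Abiodun is living and takes 1/12.
Obafemi is living and takes 1/12.
Ifeoma is living and takes 1/4.
Bankole predeceased; the 1/4 allotted to Bankole's branch passes to Bankole's issue by representation.
The 1/4 is divided into 2 equal shares of 1/8 among Lanre, Uzoma.
Lanre is living and takes 1/8.
Uzoma is living and takes 1/8.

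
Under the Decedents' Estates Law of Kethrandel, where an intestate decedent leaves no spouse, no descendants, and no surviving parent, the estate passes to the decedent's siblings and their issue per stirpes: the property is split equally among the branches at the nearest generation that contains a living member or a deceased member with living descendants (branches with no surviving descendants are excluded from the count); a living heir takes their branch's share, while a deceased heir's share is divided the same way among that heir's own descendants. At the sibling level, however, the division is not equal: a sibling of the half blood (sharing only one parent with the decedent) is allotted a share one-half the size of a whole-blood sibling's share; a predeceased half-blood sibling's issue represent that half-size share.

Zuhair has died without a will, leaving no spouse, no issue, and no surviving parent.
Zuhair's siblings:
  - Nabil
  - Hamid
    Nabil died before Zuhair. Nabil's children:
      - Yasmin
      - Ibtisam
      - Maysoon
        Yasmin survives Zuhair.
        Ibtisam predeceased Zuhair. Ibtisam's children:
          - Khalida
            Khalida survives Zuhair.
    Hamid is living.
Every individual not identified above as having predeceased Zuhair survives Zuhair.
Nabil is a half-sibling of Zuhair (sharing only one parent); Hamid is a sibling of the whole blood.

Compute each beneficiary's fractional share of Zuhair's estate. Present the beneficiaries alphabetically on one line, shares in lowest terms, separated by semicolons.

No spouse, descendants, or parent survives, so the estate passes to Zuhair's siblings per stirpes.
Half-blood siblings count for one-half the weight of whole-blood siblings at the initial division.
Dividing 1 in proportion to weights (total weight 3/2): Nabil (weight 1/2) → 1/3; Hamid (weight 1) → 2/3.
Nabil predeceased; the 1/3 allotted to Nabil's branch passes to Nabil's issue by representation.
The 1/3 is divided into 3 equal shares of 1/9 among Yasmin, Ibtisam, Maysoon.
Yasmin is living and takes 1/9.
Ibtisam predeceased; the 1/9 allotted to Ibtisam's branch passes to Ibtisam's issue by representation.
Khalida is the sole taker at this level and receives the full 1/9.
Maysoon is living and takes 1/9.
Hamid is living and takes 2/3.

Hamid 2/3; Khalida 1/9; Maysoon 1/9; Yasmin 1/9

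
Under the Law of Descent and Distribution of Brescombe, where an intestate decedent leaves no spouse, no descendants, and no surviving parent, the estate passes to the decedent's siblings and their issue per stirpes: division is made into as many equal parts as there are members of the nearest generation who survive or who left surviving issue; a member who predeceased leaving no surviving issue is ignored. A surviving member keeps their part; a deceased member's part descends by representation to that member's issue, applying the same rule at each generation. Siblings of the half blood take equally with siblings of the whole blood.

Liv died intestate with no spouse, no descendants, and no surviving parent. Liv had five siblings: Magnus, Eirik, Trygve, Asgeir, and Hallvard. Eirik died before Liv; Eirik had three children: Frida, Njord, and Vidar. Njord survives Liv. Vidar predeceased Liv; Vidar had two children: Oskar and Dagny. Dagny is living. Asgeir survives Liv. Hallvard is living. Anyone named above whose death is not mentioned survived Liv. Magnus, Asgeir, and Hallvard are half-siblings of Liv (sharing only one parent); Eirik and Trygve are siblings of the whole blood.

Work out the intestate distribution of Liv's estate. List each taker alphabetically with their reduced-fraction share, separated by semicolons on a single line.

No spouse, descendants, or parent survives, so the estate passes to Liv's siblings per stirpes.
Half-blood and whole-blood siblings take equally under the stated rule.
The estate is divided into 5 equal shares of 1/5 among Magnus, Eirik, Trygve, Asgeir, Hallvard.
Magnus is living and takes 1/5.
Eirik predeceased; the 1/5 allotted to Eirik's branch passes to Eirik's issue by representation.
The 1/5 is divided into 3 equal shares of 1/15 among Frida, Njord, Vidar.
Frida is living and takes 1/15.
Njord is living and takes 1/15.
Vidar predeceased; the 1/15 allotted to Vidar's branch passes to Vidar's issue by representation.
The 1/15 is divided into 2 equal shares of 1/30 among Oskar, Dagny.
Oskar is living and takes 1/30.
Dagny is living and takes 1/30.
Trygve is living and takes 1/5.
Asgeir is living and takes 1/5.
Hallvard is living and takes 1/5.

Asgeir 1/5; Dagny 1/30; Frida 1/15; Hallvard 1/5; Magnus 1/5; Njord 1/15; Oskar 1/30; Trygve 1/5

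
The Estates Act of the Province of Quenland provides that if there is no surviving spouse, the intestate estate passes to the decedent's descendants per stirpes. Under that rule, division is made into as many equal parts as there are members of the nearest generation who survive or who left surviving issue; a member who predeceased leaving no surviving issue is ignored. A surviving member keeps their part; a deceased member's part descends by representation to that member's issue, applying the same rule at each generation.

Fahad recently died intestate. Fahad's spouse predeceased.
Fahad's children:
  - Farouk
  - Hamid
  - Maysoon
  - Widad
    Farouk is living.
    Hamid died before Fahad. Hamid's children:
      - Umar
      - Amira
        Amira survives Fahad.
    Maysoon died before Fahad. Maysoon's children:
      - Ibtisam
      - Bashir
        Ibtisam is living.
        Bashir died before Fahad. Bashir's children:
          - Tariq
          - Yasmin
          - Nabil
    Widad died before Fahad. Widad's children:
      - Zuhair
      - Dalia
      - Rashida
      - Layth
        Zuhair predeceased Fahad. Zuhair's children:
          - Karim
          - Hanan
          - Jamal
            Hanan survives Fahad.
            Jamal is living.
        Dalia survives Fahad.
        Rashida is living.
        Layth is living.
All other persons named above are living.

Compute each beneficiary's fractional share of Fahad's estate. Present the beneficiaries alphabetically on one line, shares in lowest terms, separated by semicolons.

There is no surviving spouse, so the entire estate passes to Fahad's descendants per stirpes.
The estate is divided into 4 equal shares of 1/4 among Farouk, Hamid, Maysoon, Widad.
Farouk is living and takes 1/4.
Hamid predeceased; the 1/4 allotted to Hamid's branch passes to Hamid's issue by representation.
The 1/4 is divided into 2 equal shares of 1/8 among Umar, Amira.
Umar is living and takes 1/8.
Amira is living and takes 1/8.
Maysoon predeceased; the 1/4 allotted to Maysoon's branch passes to Maysoon's issue by representation.
The 1/4 is divided into 2 equal shares of 1/8 among Ibtisam, Bashir.
Ibtisam is living and takes 1/8.
Bashir predeceased; the 1/8 allotted to Bashir's branch passes to Bashir's issue by representation.
The 1/8 is divided into 3 equal shares of 1/24 among Tariq, Yasmin, Nabil.
Tariq is living and takes 1/24.
Yasmin is living and takes 1/24.
Nabil is living and takes 1/24.
Widad predeceased; the 1/4 allotted to Widad's branch passes to Widad's issue by representation.
The 1/4 is divided into 4 equal shares of 1/16 among Zuhair, Dalia, Rashida, Layth.
Zuhair predeceased; the 1/16 allotted to Zuhair's branch passes to Zuhair's issue by representation.
The 1/16 is divided into 3 equal shares of 1/48 among Karim, Hanan, Jamal.
Karim is living and takes 1/48.
Hanan is living and takes 1/48.
Jamal is living and takes 1/48.
Dalia is living and takes 1/16.
Rashida is living and takes 1/16.
Layth is living and takes 1/16.

Amira 1/8; Dalia 1/16; Farouk 1/4; Hanan 1/48; Ibtisam 1/8; Jamal 1/48; Karim 1/48; Layth 1/16; Nabil 1/24; Rashida 1/16; Tariq 1/24; Umar 1/8; Yasmin 1/24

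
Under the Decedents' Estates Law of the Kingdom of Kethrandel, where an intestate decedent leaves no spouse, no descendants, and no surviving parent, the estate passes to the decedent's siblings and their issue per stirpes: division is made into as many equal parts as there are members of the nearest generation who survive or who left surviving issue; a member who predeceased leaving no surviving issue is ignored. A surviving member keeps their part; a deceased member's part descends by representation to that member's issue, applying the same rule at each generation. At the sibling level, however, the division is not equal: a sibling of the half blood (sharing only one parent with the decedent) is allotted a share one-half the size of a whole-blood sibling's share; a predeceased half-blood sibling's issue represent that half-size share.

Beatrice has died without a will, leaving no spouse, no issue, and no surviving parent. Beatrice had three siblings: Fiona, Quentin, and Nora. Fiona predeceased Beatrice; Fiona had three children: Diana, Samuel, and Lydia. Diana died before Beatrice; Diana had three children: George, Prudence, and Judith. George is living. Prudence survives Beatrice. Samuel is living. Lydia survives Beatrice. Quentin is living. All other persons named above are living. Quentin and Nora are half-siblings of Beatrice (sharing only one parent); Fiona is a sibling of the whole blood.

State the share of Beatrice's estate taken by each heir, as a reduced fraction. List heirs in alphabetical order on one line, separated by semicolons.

No spouse, descendants, or parent survives, so the estate passes to Beatrice's siblings per stirpes.
Half-blood siblings count for one-half the weight of whole-blood siblings at the initial division.
Dividing 1 in proportion to weights (total weight 2): Fiona (weight 1) → 1/2; Quentin (weight 1/2) → 1/4; Nora (weight 1/2) → 1/4.
Fiona predeceased; the 1/2 allotted to Fiona's branch passes to Fiona's issue by representation.
The 1/2 is divided into 3 equal shares of 1/6 among Diana, Samuel, Lydia.
Diana predeceased; the 1/6 allotted to Diana's branch passes to Diana's issue by representation.
The 1/6 is divided into 3 equal shares of 1/18 among George, Prudence, Judith.
George is living and takes 1/18.
Prudence is living and takes 1/18.
Judith is living and takes 1/18.
Samuel is living and takes 1/6.
Lydia is living and takes 1/6.
Quentin is living and takes 1/4.
Nora is living and takes 1/4.

George 1/18; Judith 1/18; Lydia 1/6; Nora 1/4; Prudence 1/18; Quentin 1/4; Samuel 1/6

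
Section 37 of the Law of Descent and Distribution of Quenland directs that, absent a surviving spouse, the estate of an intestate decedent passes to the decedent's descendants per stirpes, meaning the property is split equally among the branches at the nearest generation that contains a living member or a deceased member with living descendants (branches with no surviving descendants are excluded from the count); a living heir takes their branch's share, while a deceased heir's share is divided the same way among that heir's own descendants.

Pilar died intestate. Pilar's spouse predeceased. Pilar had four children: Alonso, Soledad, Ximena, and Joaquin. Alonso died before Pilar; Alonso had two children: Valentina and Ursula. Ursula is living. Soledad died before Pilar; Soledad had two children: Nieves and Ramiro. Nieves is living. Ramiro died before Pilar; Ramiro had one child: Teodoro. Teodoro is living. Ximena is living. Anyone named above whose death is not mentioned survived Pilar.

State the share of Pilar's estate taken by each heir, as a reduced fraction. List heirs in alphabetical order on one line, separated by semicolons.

There is no surviving spouse, so the entire estate passes to Pilar's descendants per stirpes.
The estate is divided into 4 equal shares of 1/4 among Alonso, Soledad, Ximena, Joaquin.
Alonso predeceased; the 1/4 allotted to Alonso's branch passes to Alonso's issue by representation.
The 1/4 is divided into 2 equal shares of 1/8 among Valentina, Ursula.
Valentina is living and takes 1/8.
Ursula is living and takes 1/8.
Soledad predeceased; the 1/4 allotted to Soledad's branch passes to Soledad's issue by representation.
The 1/4 is divided into 2 equal shares of 1/8 among Nieves, Ramiro.
Nieves is living and takes 1/8.
Ramiro predeceased; the 1/8 allotted to Ramiro's branch passes to Ramiro's issue by representation.
Teodoro is the sole taker at this level and receives the full 1/8.
Ximena is living and takes 1/4.
Joaquin is living and takes 1/4.

Joaquin 1/4; Nieves 1/8; Teodoro 1/8; Ursula 1/8; Valentina 1/8; Ximena 1/4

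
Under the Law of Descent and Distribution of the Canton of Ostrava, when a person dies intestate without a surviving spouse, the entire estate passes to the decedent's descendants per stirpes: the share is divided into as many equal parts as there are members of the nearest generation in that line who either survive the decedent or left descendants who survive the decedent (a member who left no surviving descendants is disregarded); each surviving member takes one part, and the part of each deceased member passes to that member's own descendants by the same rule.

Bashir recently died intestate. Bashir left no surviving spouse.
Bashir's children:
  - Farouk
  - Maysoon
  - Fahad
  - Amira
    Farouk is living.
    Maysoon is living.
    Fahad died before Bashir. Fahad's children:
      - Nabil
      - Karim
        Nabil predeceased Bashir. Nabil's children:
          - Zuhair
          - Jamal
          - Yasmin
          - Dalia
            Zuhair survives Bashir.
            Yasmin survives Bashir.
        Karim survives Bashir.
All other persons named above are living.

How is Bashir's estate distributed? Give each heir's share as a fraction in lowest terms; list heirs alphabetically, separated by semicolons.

Amira 1/4; Dalia 1/32; Farouk 1/4; Jamal 1/32; Karim 1/8; Maysoon 1/4; Yasmin 1/32; Zuhair 1/32

There is no surviving spouse, so the entire estate passes to Bashir's descendants per stirpes.
The estate is divided into 4 equal shares of 1/4 among Farouk, Maysoon, Fahad, Amira.
Farouk is living and takes 1/4.
Maysoon is living and takes 1/4.
Fahad predeceased; the 1/4 allotted to Fahad's branch passes to Fahad's issue by representation.
The 1/4 is divided into 2 equal shares of 1/8 among Nabil, Karim.
Nabil predeceased; the 1/8 allotted to Nabil's branch passes to Nabil's issue by representation.
The 1/8 is divided into 4 equal shares of 1/32 among Zuhair, Jamal, Yasmin, Dalia.
Zuhair is living and takes 1/32.
Jamal is living and takes 1/32.
Yasmin is living and takes 1/32.
Dalia is living and takes 1/32.
Karim is living and takes 1/8.
Amira is living and takes 1/4.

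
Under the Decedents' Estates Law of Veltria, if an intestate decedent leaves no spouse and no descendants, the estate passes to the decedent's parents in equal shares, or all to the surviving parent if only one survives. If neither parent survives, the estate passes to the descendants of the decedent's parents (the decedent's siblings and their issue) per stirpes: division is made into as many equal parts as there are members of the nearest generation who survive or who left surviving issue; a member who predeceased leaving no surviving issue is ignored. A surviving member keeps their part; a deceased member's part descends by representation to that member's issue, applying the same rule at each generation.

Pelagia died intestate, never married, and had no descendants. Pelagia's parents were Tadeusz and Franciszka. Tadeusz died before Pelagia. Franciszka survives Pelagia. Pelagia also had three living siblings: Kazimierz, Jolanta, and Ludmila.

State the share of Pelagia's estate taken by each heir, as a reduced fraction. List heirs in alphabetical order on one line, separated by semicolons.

Franciszka 1

Only one parent, Franciszka, survives, so Franciszka takes the entire estate. The siblings take nothing because a surviving parent has priority.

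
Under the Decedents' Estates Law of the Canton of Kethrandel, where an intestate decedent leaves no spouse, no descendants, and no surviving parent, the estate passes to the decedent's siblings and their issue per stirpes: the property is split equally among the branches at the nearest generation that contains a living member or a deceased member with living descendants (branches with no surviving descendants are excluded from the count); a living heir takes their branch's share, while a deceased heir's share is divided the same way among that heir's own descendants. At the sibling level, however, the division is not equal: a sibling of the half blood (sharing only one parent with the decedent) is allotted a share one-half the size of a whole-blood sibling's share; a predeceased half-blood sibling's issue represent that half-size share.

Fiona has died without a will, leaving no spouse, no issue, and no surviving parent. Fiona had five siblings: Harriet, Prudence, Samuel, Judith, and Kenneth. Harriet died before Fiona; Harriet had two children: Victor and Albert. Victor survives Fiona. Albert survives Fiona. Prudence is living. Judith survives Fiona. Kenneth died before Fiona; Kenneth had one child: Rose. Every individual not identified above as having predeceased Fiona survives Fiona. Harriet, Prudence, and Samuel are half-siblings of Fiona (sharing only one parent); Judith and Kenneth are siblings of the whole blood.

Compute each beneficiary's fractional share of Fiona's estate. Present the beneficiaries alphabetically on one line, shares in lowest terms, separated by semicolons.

Albert 1/14; Judith 2/7; Prudence 1/7; Rose 2/7; Samuel 1/7; Victor 1/14

No spouse, descendants, or parent survives, so the estate passes to Fiona's siblings per stirpes.
Half-blood siblings count for one-half the weight of whole-blood siblings at the initial division.
Dividing 1 in proportion to weights (total weight 7/2): Harriet (weight 1/2) → 1/7; Prudence (weight 1/2) → 1/7; Samuel (weight 1/2) → 1/7; Judith (weight 1) → 2/7; Kenneth (weight 1) → 2/7.
Harriet predeceased; the 1/7 allotted to Harriet's branch passes to Harriet's issue by representation.
The 1/7 is divided into 2 equal shares of 1/14 among Victor, Albert.
Victor is living and takes 1/14.
Albert is living and takes 1/14.
Prudence is living and takes 1/7.
Samuel is living and takes 1/7.
Judith is living and takes 2/7.
Kenneth predeceased; the 2/7 allotted to Kenneth's branch passes to Kenneth's issue by representation.
Rose is the sole taker at this level and receives the full 2/7.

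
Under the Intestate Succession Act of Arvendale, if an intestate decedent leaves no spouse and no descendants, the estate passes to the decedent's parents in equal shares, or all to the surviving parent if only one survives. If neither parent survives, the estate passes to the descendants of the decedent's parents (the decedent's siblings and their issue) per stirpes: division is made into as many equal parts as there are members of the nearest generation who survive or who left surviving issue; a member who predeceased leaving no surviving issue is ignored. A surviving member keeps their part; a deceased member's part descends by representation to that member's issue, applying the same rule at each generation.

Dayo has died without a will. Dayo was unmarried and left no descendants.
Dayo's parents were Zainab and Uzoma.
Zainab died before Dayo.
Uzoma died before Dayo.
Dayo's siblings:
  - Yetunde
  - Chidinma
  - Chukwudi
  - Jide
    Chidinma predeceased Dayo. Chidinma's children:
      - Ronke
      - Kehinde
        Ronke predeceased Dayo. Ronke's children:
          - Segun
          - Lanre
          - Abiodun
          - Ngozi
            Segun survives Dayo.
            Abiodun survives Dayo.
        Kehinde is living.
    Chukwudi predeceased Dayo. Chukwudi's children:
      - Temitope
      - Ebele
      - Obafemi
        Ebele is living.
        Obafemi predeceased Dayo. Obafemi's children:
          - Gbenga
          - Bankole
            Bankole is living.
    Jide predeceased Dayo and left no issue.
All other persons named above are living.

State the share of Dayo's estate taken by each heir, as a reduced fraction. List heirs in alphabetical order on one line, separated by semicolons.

Abiodun 1/24; Bankole 1/18; Ebele 1/9; Gbenga 1/18; Kehinde 1/6; Lanre 1/24; Ngozi 1/24; Segun 1/24; Temitope 1/9; Yetunde 1/3

Neither parent survives and there are no descendants, so the estate passes to Dayo's siblings and their issue per stirpes.
Jide left no surviving issue, so that branch lapses and is disregarded.
The estate is divided into 3 equal shares of 1/3 among Yetunde, Chidinma, Chukwudi.
Yetunde is living and takes 1/3.
Chidinma predeceased; the 1/3 allotted to Chidinma's branch passes to Chidinma's issue by representation.
The 1/3 is divided into 2 equal shares of 1/6 among Ronke, Kehinde.
Ronke predeceased; the 1/6 allotted to Ronke's branch passes to Ronke's issue by representation.
The 1/6 is divided into 4 equal shares of 1/24 among Segun, Lanre, Abiodun, Ngozi.
Segun is living and takes 1/24.
Lanre is living and takes 1/24.
Abiodun is living and takes 1/24.
Ngozi is living and takes 1/24.
Kehinde is living and takes 1/6.
Chukwudi predeceased; the 1/3 allotted to Chukwudi's branch passes to Chukwudi's issue by representation.
The 1/3 is divided into 3 equal shares of 1/9 among Temitope, Ebele, Obafemi.
Temitope is living and takes 1/9.
Ebele is living and takes 1/9.
Obafemi predeceased; the 1/9 allotted to Obafemi's branch passes to Obafemi's issue by representation.
The 1/9 is divided into 2 equal shares of 1/18 among Gbenga, Bankole.
Gbenga is living and takes 1/18.
Bankole is living and takes 1/18.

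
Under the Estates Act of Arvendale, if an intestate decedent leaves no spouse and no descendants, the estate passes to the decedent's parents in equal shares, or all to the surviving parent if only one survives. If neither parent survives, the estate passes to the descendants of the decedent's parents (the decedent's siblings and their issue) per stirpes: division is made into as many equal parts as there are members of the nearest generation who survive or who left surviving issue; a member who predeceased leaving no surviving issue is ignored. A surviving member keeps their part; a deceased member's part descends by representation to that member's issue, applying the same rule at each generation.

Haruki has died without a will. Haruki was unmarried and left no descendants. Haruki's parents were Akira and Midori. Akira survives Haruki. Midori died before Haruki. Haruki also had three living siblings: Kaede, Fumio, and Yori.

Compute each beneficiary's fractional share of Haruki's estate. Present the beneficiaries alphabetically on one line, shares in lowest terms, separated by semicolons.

Akira 1

Only one parent, Akira, survives, so Akira takes the entire estate. The siblings take nothing because a surviving parent has priority.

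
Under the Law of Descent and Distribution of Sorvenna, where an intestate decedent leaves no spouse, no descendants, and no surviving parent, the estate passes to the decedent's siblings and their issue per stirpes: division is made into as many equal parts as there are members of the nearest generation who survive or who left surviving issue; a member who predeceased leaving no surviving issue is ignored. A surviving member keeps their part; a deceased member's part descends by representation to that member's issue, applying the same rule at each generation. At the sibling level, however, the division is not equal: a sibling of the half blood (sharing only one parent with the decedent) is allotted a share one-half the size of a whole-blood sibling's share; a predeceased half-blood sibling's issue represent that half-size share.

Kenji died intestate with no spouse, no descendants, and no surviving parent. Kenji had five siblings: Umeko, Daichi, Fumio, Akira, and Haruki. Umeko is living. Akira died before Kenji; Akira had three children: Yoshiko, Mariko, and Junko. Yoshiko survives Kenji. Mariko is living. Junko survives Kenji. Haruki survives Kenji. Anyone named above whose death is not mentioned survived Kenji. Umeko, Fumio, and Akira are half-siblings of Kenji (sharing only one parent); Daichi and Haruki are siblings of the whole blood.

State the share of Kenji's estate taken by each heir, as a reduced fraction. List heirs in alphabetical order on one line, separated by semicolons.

Daichi 2/7; Fumio 1/7; Haruki 2/7; Junko 1/21; Mariko 1/21; Umeko 1/7; Yoshiko 1/21

No spouse, descendants, or parent survives, so the estate passes to Kenji's siblings per stirpes.
Half-blood siblings count for one-half the weight of whole-blood siblings at the initial division.
Dividing 1 in proportion to weights (total weight 7/2): Umeko (weight 1/2) → 1/7; Daichi (weight 1) → 2/7; Fumio (weight 1/2) → 1/7; Akira (weight 1/2) → 1/7; Haruki (weight 1) → 2/7.
Umeko is living and takes 1/7.
Daichi is living and takes 2/7.
Fumio is living and takes 1/7.
Akira predeceased; the 1/7 allotted to Akira's branch passes to Akira's issue by representation.
The 1/7 is divided into 3 equal shares of 1/21 among Yoshiko, Mariko, Junko.
Yoshiko is living and takes 1/21.
Mariko is living and takes 1/21.
Junko is living and takes 1/21.
Haruki is living and takes 2/7.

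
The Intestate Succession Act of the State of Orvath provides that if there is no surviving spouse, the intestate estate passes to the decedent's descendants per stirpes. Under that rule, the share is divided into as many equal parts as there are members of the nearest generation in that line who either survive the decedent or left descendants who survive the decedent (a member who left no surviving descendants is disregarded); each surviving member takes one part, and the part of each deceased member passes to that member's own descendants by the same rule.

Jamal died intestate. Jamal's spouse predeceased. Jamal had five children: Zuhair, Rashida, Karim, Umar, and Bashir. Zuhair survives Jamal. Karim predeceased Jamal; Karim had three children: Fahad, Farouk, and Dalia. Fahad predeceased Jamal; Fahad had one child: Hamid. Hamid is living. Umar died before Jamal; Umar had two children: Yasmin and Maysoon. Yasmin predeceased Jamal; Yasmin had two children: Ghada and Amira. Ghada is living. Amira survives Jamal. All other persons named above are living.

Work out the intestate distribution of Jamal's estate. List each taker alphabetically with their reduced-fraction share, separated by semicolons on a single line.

Amira 1/20; Bashir 1/5; Dalia 1/15; Farouk 1/15; Ghada 1/20; Hamid 1/15; Maysoon 1/10; Rashida 1/5; Zuhair 1/5

There is no surviving spouse, so the entire estate passes to Jamal's descendants per stirpes.
The estate is divided into 5 equal shares of 1/5 among Zuhair, Rashida, Karim, Umar, Bashir.
Zuhair is living and takes 1/5.
Rashida is living and takes 1/5.
Karim predeceased; the 1/5 allotted to Karim's branch passes to Karim's issue by representation.
The 1/5 is divided into 3 equal shares of 1/15 among Fahad, Farouk, Dalia.
Fahad predeceased; the 1/15 allotted to Fahad's branch passes to Fahad's issue by representation.
Hamid is the sole taker at this level and receives the full 1/15.
Farouk is living and takes 1/15.
Dalia is living and takes 1/15.
Umar predeceased; the 1/5 allotted to Umar's branch passes to Umar's issue by representation.
The 1/5 is divided into 2 equal shares of 1/10 among Yasmin, Maysoon.
Yasmin predeceased; the 1/10 allotted to Yasmin's branch passes to Yasmin's issue by representation.
The 1/10 is divided into 2 equal shares of 1/20 among Ghada, Amira.
Ghada is living and takes 1/20.
Amira is living and takes 1/20.
Maysoon is living and takes 1/10.
Bashir is living and takes 1/5.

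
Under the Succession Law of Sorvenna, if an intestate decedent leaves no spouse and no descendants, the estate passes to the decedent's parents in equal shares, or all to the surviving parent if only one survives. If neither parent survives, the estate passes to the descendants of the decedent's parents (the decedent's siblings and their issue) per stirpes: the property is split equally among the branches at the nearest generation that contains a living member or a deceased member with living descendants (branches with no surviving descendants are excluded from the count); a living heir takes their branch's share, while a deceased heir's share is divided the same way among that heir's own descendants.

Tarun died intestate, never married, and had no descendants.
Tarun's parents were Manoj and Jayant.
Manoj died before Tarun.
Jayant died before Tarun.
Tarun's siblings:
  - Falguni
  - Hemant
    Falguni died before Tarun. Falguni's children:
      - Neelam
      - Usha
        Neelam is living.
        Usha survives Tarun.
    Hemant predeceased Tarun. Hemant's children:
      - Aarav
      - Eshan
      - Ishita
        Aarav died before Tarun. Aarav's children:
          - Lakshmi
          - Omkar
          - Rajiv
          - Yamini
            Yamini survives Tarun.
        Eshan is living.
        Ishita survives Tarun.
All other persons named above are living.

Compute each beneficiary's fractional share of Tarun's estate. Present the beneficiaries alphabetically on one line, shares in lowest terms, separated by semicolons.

Eshan 1/6; Ishita 1/6; Lakshmi 1/24; Neelam 1/4; Omkar 1/24; Rajiv 1/24; Usha 1/4; Yamini 1/24

Neither parent survives and there are no descendants, so the estate passes to Tarun's siblings and their issue per stirpes.
The estate is divided into 2 equal shares of 1/2 among Falguni, Hemant.
Falguni predeceased; the 1/2 allotted to Falguni's branch passes to Falguni's issue by representation.
The 1/2 is divided into 2 equal shares of 1/4 among Neelam, Usha.
Neelam is living and takes 1/4.
Usha is living and takes 1/4.
Hemant predeceased; the 1/2 allotted to Hemant's branch passes to Hemant's issue by representation.
The 1/2 is divided into 3 equal shares of 1/6 among Aarav, Eshan, Ishita.
Aarav predeceased; the 1/6 allotted to Aarav's branch passes to Aarav's issue by representation.
The 1/6 is divided into 4 equal shares of 1/24 among Lakshmi, Omkar, Rajiv, Yamini.
Lakshmi is living and takes 1/24.
Omkar is living and takes 1/24.
Rajiv is living and takes 1/24.
Yamini is living and takes 1/24.
Eshan is living and takes 1/6.
Ishita is living and takes 1/6.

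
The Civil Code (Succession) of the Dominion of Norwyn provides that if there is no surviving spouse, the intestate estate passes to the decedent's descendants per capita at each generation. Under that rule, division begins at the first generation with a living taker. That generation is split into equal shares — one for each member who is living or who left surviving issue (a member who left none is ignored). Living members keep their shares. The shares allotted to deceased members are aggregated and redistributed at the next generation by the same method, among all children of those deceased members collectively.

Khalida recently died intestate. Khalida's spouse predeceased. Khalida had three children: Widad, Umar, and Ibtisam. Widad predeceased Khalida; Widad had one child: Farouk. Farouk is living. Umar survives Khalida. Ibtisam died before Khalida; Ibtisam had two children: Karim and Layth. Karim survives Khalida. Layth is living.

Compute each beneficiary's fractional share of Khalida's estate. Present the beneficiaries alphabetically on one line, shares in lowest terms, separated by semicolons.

Farouk 2/9; Karim 2/9; Layth 2/9; Umar 1/3

There is no surviving spouse, so the entire estate passes to Khalida's descendants per capita at each generation.
At generation 1 (Widad, Umar, Ibtisam) there are 3 shares of (1)/3 = 1/3 each.
Living: Umar — each takes 1/3.
Deceased: Widad and Ibtisam. Their combined 2/3 is pooled and carried to generation 2.
At generation 2 (Farouk, Karim, Layth) there are 3 shares of (2/3)/3 = 2/9 each.
Living: Farouk, Karim, and Layth — each takes 2/9.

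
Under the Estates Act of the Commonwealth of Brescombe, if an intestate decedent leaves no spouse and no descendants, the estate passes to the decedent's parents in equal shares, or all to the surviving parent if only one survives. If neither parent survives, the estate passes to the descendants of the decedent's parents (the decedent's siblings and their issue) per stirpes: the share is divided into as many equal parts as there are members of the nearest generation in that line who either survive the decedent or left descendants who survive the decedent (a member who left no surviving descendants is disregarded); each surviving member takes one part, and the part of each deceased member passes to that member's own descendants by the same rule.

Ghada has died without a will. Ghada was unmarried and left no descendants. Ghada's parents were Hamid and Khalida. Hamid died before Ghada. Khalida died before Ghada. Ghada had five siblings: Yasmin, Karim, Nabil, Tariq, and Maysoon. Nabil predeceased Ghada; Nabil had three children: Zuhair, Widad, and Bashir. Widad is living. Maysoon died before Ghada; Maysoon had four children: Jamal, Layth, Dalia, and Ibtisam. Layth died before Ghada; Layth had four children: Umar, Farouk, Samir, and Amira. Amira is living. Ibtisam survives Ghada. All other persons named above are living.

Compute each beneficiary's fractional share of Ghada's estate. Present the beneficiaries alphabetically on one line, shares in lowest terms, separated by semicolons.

Amira 1/80; Bashir 1/15; Dalia 1/20; Farouk 1/80; Ibtisam 1/20; Jamal 1/20; Karim 1/5; Samir 1/80; Tariq 1/5; Umar 1/80; Widad 1/15; Yasmin 1/5; Zuhair 1/15

Neither parent survives and there are no descendants, so the estate passes to Ghada's siblings and their issue per stirpes.
The estate is divided into 5 equal shares of 1/5 among Yasmin, Karim, Nabil, Tariq, Maysoon.
Yasmin is living and takes 1/5.
Karim is living and takes 1/5.
Nabil predeceased; the 1/5 allotted to Nabil's branch passes to Nabil's issue by representation.
The 1/5 is divided into 3 equal shares of 1/15 among Zuhair, Widad, Bashir.
Zuhair is living and takes 1/15.
Widad is living and takes 1/15.
Bashir is living and takes 1/15.
Tariq is living and takes 1/5.
Maysoon predeceased; the 1/5 allotted to Maysoon's branch passes to Maysoon's issue by representation.
The 1/5 is divided into 4 equal shares of 1/20 among Jamal, Layth, Dalia, Ibtisam.
Jamal is living and takes 1/20.
Layth predeceased; the 1/20 allotted to Layth's branch passes to Layth's issue by representation.
The 1/20 is divided into 4 equal shares of 1/80 among Umar, Farouk, Samir, Amira.
Umar is living and takes 1/80.
Farouk is living and takes 1/80.
Samir is living and takes 1/80.
Amira is living and takes 1/80.
Dalia is living and takes 1/20.
Ibtisam is living and takes 1/20.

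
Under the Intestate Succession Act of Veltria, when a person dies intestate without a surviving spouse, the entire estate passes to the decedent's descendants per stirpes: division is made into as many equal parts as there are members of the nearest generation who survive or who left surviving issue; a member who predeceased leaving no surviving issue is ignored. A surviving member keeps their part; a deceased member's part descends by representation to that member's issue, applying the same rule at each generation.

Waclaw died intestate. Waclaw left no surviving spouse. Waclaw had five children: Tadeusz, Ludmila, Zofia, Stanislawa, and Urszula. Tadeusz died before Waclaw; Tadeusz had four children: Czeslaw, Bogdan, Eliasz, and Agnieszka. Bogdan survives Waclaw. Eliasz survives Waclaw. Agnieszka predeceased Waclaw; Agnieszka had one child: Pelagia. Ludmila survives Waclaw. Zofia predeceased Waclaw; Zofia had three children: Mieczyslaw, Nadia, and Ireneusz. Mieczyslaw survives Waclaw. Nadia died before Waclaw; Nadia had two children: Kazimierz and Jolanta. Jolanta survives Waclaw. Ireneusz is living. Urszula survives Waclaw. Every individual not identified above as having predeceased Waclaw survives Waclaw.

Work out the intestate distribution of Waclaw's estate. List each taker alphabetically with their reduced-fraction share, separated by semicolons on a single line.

There is no surviving spouse, so the entire estate passes to Waclaw's descendants per stirpes.
The estate is divided into 5 equal shares of 1/5 among Tadeusz, Ludmila, Zofia, Stanislawa, Urszula.
Tadeusz predeceased; the 1/5 allotted to Tadeusz's branch passes to Tadeusz's issue by representation.
The 1/5 is divided into 4 equal shares of 1/20 among Czeslaw, Bogdan, Eliasz, Agnieszka.
Czeslaw is living and takes 1/20.
Bogdan is living and takes 1/20.
Eliasz is living and takes 1/20.
Agnieszka predeceased; the 1/20 allotted to Agnieszka's branch passes to Agnieszka's issue by representation.
Pelagia is the sole taker at this level and receives the full 1/20.
Ludmila is living and takes 1/5.
Zofia predeceased; the 1/5 allotted to Zofia's branch passes to Zofia's issue by representation.
The 1/5 is divided into 3 equal shares of 1/15 among Mieczyslaw, Nadia, Ireneusz.
Mieczyslaw is living and takes 1/15.
Nadia predeceased; the 1/15 allotted to Nadia's branch passes to Nadia's issue by representation.
The 1/15 is divided into 2 equal shares of 1/30 among Kazimierz, Jolanta.
Kazimierz is living and takes 1/30.
Jolanta is living and takes 1/30.
Ireneusz is living and takes 1/15.
Stanislawa is living and takes 1/5.
Urszula is living and takes 1/5.

Bogdan 1/20; Czeslaw 1/20; Eliasz 1/20; Ireneusz 1/15; Jolanta 1/30; Kazimierz 1/30; Ludmila 1/5; Mieczyslaw 1/15; Pelagia 1/20; Stanislawa 1/5; Urszula 1/5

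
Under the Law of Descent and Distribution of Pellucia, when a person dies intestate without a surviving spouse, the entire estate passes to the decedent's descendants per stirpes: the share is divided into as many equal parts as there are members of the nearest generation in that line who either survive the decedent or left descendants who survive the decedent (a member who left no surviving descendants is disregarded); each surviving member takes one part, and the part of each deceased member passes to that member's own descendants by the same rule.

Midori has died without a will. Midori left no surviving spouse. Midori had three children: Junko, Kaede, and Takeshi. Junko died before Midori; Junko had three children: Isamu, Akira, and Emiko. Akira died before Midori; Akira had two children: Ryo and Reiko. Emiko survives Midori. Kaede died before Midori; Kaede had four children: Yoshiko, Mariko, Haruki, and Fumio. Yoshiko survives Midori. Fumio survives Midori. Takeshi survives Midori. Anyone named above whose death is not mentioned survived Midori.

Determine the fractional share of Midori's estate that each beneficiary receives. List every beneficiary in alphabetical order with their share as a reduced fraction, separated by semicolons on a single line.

There is no surviving spouse, so the entire estate passes to Midori's descendants per stirpes.
The estate is divided into 3 equal shares of 1/3 among Junko, Kaede, Takeshi.
Junko predeceased; the 1/3 allotted to Junko's branch passes to Junko's issue by representation.
The 1/3 is divided into 3 equal shares of 1/9 among Isamu, Akira, Emiko.
Isamu is living and takes 1/9.
Akira predeceased; the 1/9 allotted to Akira's branch passes to Akira's issue by representation.
The 1/9 is divided into 2 equal shares of 1/18 among Ryo, Reiko.
Ryo is living and takes 1/18.
Reiko is living and takes 1/18.
Emiko is living and takes 1/9.
Kaede predeceased; the 1/3 allotted to Kaede's branch passes to Kaede's issue by representation.
The 1/3 is divided into 4 equal shares of 1/12 among Yoshiko, Mariko, Haruki, Fumio.
Yoshiko is living and takes 1/12.
Mariko is living and takes 1/12.
Haruki is living and takes 1/12.
Fumio is living and takes 1/12.
Takeshi is living and takes 1/3.

Emiko 1/9; Fumio 1/12; Haruki 1/12; Isamu 1/9; Mariko 1/12; Reiko 1/18; Ryo 1/18; Takeshi 1/3; Yoshiko 1/12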